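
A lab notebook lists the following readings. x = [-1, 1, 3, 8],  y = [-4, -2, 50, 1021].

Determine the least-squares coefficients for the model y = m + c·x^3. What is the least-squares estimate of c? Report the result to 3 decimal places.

c = 2.001

Normal-equation sums: Σ1 = 4, Σx^3 = 539, Σx^3·x^3 = 262875.
And Σy = 1065, Σx^3·y = 524104.
Normal equations: [[4, 539]; [539, 262875]]·[m, c]ᵀ = [1065, 524104]ᵀ.
Eliminating c: 262875·(row 1) − 539·(row 2) gives 760979·m = 262875·1065 − 539·524104 = -2530181, so m = -2530181/760979.
Then c = (524104 − 539·(-2530181/760979))/262875 = 1522381/760979.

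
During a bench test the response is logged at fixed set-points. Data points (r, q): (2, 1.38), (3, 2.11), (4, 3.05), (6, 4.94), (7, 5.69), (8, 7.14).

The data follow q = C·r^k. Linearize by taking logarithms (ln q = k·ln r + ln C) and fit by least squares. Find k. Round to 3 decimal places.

k = 1.177

With ln qᵢ as the transformed response and ln rᵢ as the regressor:
XᵀX = [[14.9303, 8.9952]; [8.9952, 6]], rhs = [12.9225, 7.4857]ᵀ  (here Σln r = 8.9952, Σ(ln r)² = 14.9303, Σln q = 7.4857, Σln r·ln q = 12.9225).
Slope k = (n·Σln r·ln q − Σln r·Σln q)/(n·Σ(ln r)² − (Σln r)²) = (6·12.9225 − 8.9952·7.4857)/8.6686 = 1.17668; ln C = (Σln q − k·Σln r)/n = -0.51645.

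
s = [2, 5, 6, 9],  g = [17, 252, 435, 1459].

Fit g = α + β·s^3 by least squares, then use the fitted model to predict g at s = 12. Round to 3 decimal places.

ĝ = 3456.540

The normal system XᵀX·[α, β]ᵀ = Xᵀg is [[4, 1078]; [1078, 593786]]·[α, β]ᵀ = [2163, 1189207]ᵀ.
Eliminating β: 593786·(row 1) − 1078·(row 2) gives 1213060·α = 593786·2163 − 1078·1189207 = 2393972, so α = 598493/303265.
Then β = (1189207 − 1078·(598493/303265))/593786 = 1212557/606530.
At s = 12: ĝ = (598493/303265)·(1) + (1212557/606530)·(1728) = 1048247741/303265.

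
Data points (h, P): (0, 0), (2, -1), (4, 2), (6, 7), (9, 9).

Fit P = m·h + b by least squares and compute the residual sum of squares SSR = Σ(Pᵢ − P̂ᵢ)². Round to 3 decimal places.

Forming MᵀM = [[137, 21]; [21, 5]] and MᵀP = [129, 17]ᵀ gives MᵀM·[m, b]ᵀ = MᵀP.
Eliminating b: 5·(row 1) − 21·(row 2) gives 244·m = 5·129 − 21·17 = 288, so m = 72/61.
Then b = (17 − 21·(72/61))/5 = -95/61.
Residuals: 95/61, -110/61, -71/61, 90/61, -4/61; SSR = 562/61.

SSR = 9.213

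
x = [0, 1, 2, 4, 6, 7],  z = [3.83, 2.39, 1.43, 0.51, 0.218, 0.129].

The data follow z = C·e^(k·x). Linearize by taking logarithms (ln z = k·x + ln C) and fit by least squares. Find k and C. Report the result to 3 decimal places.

k = -0.483, C = 3.788

Taking logs, ln z = k·x + ln C, so regress ln z on x.
Σx = 20.0000, Σ(x)² = 106.0000, Σln z = -1.6727, Σx·ln z = -24.5819.
Normal system: [[106.0000, 20.0000]; [20.0000, 6]]·[k, ln C]ᵀ = [-24.5819, -1.6727]ᵀ.
Δ = 106.0000·6 − (20.0000)² = 236.0000; k = (-24.5819·6 − 20.0000·-1.6727)/236.0000 = -0.48321, ln C = (106.0000·-1.6727 − 20.0000·-24.5819)/236.0000 = 1.33191, so C = exp(1.33191) = 3.78826.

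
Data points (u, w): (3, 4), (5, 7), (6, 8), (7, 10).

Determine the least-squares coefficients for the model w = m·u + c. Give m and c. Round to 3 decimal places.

From the data, Σu·u = 119, Σu = 21, Σ1 = 4.
Moment sums: Σu·w = 165, Σw = 29.
Determinant 119·4 − 21² = 35.
m = (165·4 − 21·29)/35 = 51/35; c = (119·29 − 21·165)/35 = -2/5.

m = 1.457, c = -0.400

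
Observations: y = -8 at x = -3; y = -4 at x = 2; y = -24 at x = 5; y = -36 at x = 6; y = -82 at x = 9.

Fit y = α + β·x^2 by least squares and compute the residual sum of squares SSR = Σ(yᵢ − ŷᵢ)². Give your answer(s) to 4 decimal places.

SSR = 1.1879

Sums needed: Σ1 = 5, Σx^2 = 155, Σx^2·x^2 = 8579.
Right-hand side: Σy = -154, Σx^2·y = -8626.
So MᵀM·[α, β]ᵀ = Mᵀy: [[5, 155]; [155, 8579]]·[α, β]ᵀ = [-154, -8626]ᵀ.
Eliminating β: 8579·(row 1) − 155·(row 2) gives 18870·α = 8579·(-154) − 155·(-8626) = 15864, so α = 2644/3145.
Then β = ((-8626) − 155·(2644/3145))/8579 = -642/629.
Residuals: 1086/3145, -2384/3145, 2126/3145, -304/3145, -524/3145; SSR = 3736/3145.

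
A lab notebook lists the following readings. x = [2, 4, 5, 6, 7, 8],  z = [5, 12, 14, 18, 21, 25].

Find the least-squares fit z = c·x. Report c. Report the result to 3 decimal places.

c = 3.005

Entries of AᵀA: Σx·x = 194.
Right-hand side: Σx·z = 583.
AᵀA·[c]ᵀ = Aᵀz becomes [[194]]·[c]ᵀ = [583]ᵀ.
c = 583/194 = 3.00515.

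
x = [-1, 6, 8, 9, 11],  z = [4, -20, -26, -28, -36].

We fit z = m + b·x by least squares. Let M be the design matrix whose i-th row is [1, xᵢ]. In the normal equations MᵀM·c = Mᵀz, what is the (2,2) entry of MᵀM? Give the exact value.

303

Row 2 ↔ basis x, column 2 ↔ basis x, so (MᵀM)_{2,2} = Σᵢ (x)·(x) = (-1)·(-1) + (6)·(6) + (8)·(8) + (9)·(9) + (11)·(11) = 303.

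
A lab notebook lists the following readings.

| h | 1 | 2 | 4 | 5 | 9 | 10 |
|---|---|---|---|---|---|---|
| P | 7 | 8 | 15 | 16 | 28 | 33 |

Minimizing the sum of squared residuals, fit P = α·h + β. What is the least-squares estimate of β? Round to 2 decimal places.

Sums needed: Σh·h = 227, Σh = 31, Σ1 = 6.
And Σh·P = 745, ΣP = 107.
Normal equations: [[227, 31]; [31, 6]]·[α, β]ᵀ = [745, 107]ᵀ.
Eliminating β: 6·(row 1) − 31·(row 2) gives 401·α = 6·745 − 31·107 = 1153, so α = 1153/401.
Then β = (107 − 31·(1153/401))/6 = 1194/401.

β = 2.98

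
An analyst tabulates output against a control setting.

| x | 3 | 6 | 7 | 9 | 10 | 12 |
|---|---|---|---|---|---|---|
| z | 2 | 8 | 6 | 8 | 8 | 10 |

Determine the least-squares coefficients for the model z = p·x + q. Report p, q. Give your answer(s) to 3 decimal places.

Entries of AᵀA: Σx·x = 419, Σx = 47, Σ1 = 6.
Right-hand side: Σx·z = 368, Σz = 42.
AᵀA·[p, q]ᵀ = Aᵀz becomes [[419, 47]; [47, 6]]·[p, q]ᵀ = [368, 42]ᵀ.
Determinant 419·6 − 47² = 305.
p = (368·6 − 47·42)/305 = 234/305; q = (419·42 − 47·368)/305 = 302/305.

p = 0.767, q = 0.990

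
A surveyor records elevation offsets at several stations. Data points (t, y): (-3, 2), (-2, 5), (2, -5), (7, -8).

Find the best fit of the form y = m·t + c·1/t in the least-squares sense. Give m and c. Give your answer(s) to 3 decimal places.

XᵀX·[m, c]ᵀ = Xᵀy reads: 66·m + 4·c = -82;  4·m + (557/882)·c = -143/21.
det = 66·(557/882) − 4² = 3775/147.
m = ((-82)·(557/882) − 4·(-143/21))/(3775/147) = -433/453; c = (66·(-143/21) − 4·(-82))/(3775/147) = -714/151.

m = -0.956, c = -4.728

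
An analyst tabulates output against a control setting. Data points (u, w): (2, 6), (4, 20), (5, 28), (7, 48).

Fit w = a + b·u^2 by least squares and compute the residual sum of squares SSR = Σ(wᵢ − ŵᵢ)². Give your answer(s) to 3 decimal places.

SSR = 6.562

Forming MᵀM = [[4, 94]; [94, 3298]] and Mᵀw = [102, 3396]ᵀ gives MᵀM·[a, b]ᵀ = Mᵀw.
det = 4·3298 − 94² = 4356.
a = (102·3298 − 94·3396)/4356 = 477/121; b = (4·3396 − 94·102)/4356 = 111/121.
Residuals: -195/121, 167/121, 136/121, -108/121; SSR = 794/121.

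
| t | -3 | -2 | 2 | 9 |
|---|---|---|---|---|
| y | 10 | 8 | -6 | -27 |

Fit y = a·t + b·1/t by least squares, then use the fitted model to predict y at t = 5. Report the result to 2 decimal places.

ŷ = -15.35

The normal system AᵀA·[a, b]ᵀ = Aᵀy is [[98, 4]; [4, 101/162]]·[a, b]ᵀ = [-301, -40/3]ᵀ.
Δ = 98·(101/162) − 4² = 3653/81.
a = ((-301)·(101/162) − 4·(-40/3))/(3653/81) = -21761/7306; b = (98·(-40/3) − 4·(-301))/(3653/81) = -8316/3653.
At t = 5: ŷ = (-21761/7306)·(5) + (-8316/3653)·(1/5) = -560657/36530.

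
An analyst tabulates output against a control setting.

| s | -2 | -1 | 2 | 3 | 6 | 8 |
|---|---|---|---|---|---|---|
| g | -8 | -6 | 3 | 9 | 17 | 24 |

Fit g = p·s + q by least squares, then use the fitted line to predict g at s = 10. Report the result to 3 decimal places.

ĝ = 30.350

Setting ∂/∂p … = 0 gives: 118·p + 16·q = 349;  16·p + 6·q = 39.
(Σs·s = 118, Σs = 16, Σ1 = 6, Σs·g = 349, Σg = 39.)
Δ = 118·6 − 16² = 452.
p = (349·6 − 16·39)/452 = 735/226; q = (118·39 − 16·349)/452 = -491/226.
At s = 10: ĝ = (735/226)·(10) + (-491/226)·(1) = 6859/226.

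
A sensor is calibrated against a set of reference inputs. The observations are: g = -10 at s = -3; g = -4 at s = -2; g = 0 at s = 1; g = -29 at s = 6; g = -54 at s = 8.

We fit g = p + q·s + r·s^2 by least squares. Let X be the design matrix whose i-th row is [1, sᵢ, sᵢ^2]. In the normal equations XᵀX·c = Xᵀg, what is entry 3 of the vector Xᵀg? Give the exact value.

Entry 3 ↔ basis s^2, so (Xᵀg)_{3} = Σᵢ (s^2)·gᵢ = (9)·(-10) + (4)·(-4) + (1)·(0) + (36)·(-29) + (64)·(-54) = -4606.

-4606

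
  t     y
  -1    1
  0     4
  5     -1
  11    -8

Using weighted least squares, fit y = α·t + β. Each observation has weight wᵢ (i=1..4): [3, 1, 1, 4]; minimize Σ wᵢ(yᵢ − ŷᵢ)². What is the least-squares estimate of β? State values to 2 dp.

Setting ∂/∂α … = 0 gives: 512·α + 46·β = -360;  46·α + 9·β = -26.
det = 512·9 − 46² = 2492.
α = ((-360)·9 − 46·(-26))/2492 = -73/89; β = (512·(-26) − 46·(-360))/2492 = 116/89.

β = 1.30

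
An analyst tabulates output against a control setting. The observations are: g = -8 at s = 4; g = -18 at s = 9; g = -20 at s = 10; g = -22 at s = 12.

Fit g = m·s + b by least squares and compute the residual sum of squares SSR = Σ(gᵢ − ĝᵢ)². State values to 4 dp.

Setting ∂/∂m … = 0 gives: 341·m + 35·b = -658;  35·m + 4·b = -68.
(Σs·s = 341, Σs = 35, Σ1 = 4, Σs·g = -658, Σg = -68.)
det = 341·4 − 35² = 139.
m = ((-658)·4 − 35·(-68))/139 = -252/139; b = (341·(-68) − 35·(-658))/139 = -158/139.
Residuals: 54/139, -76/139, -102/139, 124/139; SSR = 248/139.

SSR = 1.7842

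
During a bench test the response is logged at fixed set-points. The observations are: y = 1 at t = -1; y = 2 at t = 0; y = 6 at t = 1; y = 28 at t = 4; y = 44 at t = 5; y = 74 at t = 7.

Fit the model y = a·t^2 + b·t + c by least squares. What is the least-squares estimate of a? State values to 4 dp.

a = 1.1461

Normal-equation sums: Σt^2·t^2 = 3284, Σt^2·t = 532, Σt^2 = 92, Σt·t = 92, Σt = 16, Σ1 = 6.
For Xᵀy: Σt^2·y = 5181, Σt·y = 855, Σy = 155.
Solving the 3×3 system (Gaussian elimination) gives a = 1467/1280, b = 587/256, c = 1373/640.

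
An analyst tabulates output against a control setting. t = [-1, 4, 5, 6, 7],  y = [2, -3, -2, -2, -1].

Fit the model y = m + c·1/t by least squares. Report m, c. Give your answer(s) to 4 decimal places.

m = -1.3653, c = -3.4367

The normal equations are: 5·m + (-101/420)·c = -6;  (-101/420)·m + (202981/176400)·c = -1523/420.
(Σ1 = 5, Σ1/t = -101/420, Σ1/t·1/t = 202981/176400, Σy = -6, Σ1/t·y = -1523/420.)
Eliminating c: (202981/176400)·(row 1) − (-101/420)·(row 2) gives (62794/11025)·m = (202981/176400)·(-6) − (-101/420)·(-1523/420) = -1371709/176400, so m = -1371709/1004704.
Then c = ((-1523/420) − (-101/420)·(-1371709/1004704))/(202981/176400) = -863205/251176.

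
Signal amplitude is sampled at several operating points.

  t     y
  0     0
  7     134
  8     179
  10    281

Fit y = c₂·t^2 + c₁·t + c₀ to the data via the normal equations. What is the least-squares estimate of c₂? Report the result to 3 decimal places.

Setting ∂/∂c₂ … = 0 gives: 16497·c₂ + 1855·c₁ + 213·c₀ = 46122;  1855·c₂ + 213·c₁ + 25·c₀ = 5180;  213·c₂ + 25·c₁ + 4·c₀ = 594.
Row-reducing yields c₂ = 107579/36436, c₁ = -50655/36436, c₀ = -621/18218.

c₂ = 2.953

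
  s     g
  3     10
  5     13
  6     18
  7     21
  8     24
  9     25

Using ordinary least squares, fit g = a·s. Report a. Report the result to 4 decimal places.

Compute the Gram sums: Σs·s = 264.
Right-hand side: Σs·g = 767.
AᵀA·[a]ᵀ = Aᵀg becomes [[264]]·[a]ᵀ = [767]ᵀ.
a = 767/264 = 2.9053.

a = 2.9053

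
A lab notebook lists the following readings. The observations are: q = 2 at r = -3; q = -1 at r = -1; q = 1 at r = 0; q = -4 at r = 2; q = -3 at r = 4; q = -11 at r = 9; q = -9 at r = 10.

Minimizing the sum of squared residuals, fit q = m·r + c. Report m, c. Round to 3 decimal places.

m = -0.939, c = -0.754

Setting ∂/∂m … = 0 gives: 211·m + 21·c = -214;  21·m + 7·c = -25.
(Σr·r = 211, Σr = 21, Σ1 = 7, Σr·q = -214, Σq = -25.)
Eliminating c: 7·(row 1) − 21·(row 2) gives 1036·m = 7·(-214) − 21·(-25) = -973, so m = -139/148.
Then c = ((-25) − 21·(-139/148))/7 = -781/1036.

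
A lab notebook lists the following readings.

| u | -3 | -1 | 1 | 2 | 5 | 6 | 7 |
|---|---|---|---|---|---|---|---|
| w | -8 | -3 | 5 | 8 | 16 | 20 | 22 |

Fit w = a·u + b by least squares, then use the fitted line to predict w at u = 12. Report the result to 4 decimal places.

ŵ = 37.8737

XᵀX·[a, b]ᵀ = Xᵀw reads: 125·a + 17·b = 402;  17·a + 7·b = 60.
(Σu·u = 125, Σu = 17, Σ1 = 7, Σu·w = 402, Σw = 60.)
Δ = 125·7 − 17² = 586.
a = (402·7 − 17·60)/586 = 897/293; b = (125·60 − 17·402)/586 = 333/293.
At u = 12: ŵ = (897/293)·(12) + (333/293)·(1) = 11097/293.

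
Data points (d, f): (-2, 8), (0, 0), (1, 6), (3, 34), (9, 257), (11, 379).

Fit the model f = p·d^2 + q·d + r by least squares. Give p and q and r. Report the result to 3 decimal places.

p = 2.922, q = 2.233, r = 0.613

Forming XᵀX = [[21300, 2080, 216]; [2080, 216, 22]; [216, 22, 6]] and Xᵀf = [67020, 6574, 684]ᵀ gives XᵀX·[p, q, r]ᵀ = Xᵀf.
Inverting the 3×3 Gram matrix, [p, q, r]ᵀ = [1277/437, 297/133, 1875/3059]ᵀ.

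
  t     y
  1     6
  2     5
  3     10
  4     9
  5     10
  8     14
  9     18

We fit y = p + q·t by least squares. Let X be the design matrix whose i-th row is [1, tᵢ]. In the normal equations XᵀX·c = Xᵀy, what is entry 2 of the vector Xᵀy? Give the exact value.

406

Entry 2 ↔ basis t, so (Xᵀy)_{2} = Σᵢ (t)·yᵢ = (1)·(6) + (2)·(5) + (3)·(10) + (4)·(9) + (5)·(10) + (8)·(14) + (9)·(18) = 406.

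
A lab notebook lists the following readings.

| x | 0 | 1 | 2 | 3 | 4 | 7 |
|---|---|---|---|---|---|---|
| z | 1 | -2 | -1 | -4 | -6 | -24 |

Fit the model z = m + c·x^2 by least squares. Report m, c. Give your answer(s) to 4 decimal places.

Compute the Gram sums: Σ1 = 6, Σx^2 = 79, Σx^2·x^2 = 2755.
Right-hand side: Σz = -36, Σx^2·z = -1314.
Eliminating c: 2755·(row 1) − 79·(row 2) gives 10289·m = 2755·(-36) − 79·(-1314) = 4626, so m = 4626/10289.
Then c = ((-1314) − 79·(4626/10289))/2755 = -5040/10289.

m = 0.4496, c = -0.4898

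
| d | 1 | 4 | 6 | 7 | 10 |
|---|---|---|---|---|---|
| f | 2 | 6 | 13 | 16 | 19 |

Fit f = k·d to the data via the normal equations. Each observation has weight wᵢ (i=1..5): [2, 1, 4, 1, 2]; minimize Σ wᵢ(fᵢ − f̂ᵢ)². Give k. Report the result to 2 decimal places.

Forming MᵀWM = [[411]] and MᵀWf = [832]ᵀ gives MᵀWM·[k]ᵀ = MᵀWf.
Hence k = 832 / 411 ≈ 2.02433.

k = 2.02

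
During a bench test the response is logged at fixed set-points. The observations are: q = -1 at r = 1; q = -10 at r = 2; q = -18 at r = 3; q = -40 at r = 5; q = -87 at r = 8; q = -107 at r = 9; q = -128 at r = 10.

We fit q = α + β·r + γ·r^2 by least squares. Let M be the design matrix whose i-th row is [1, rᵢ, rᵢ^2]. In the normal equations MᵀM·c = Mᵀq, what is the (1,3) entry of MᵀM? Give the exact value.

284

Row 1 ↔ basis 1, column 3 ↔ basis r^2, so (MᵀM)_{1,3} = Σᵢ r^2 = (1)·(1) + (1)·(4) + (1)·(9) + (1)·(25) + (1)·(64) + (1)·(81) + (1)·(100) = 284.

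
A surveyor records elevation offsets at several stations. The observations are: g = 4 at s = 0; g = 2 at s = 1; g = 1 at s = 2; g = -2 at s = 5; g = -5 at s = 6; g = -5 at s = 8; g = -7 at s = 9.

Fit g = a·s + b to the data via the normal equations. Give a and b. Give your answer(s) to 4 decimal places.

a = -1.1647, b = 3.4438

Compute the Gram sums: Σs·s = 211, Σs = 31, Σ1 = 7.
Right-hand side: Σs·g = -139, Σg = -12.
So AᵀA·[a, b]ᵀ = Aᵀg: [[211, 31]; [31, 7]]·[a, b]ᵀ = [-139, -12]ᵀ.
Δ = 211·7 − 31² = 516.
a = ((-139)·7 − 31·(-12))/516 = -601/516; b = (211·(-12) − 31·(-139))/516 = 1777/516.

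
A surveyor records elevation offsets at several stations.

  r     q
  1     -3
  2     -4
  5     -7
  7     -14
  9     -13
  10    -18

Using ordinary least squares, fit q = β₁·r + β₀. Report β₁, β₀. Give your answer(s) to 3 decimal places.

Setting ∂/∂β₁ … = 0 gives: 260·β₁ + 34·β₀ = -441;  34·β₁ + 6·β₀ = -59.
(Σr·r = 260, Σr = 34, Σ1 = 6, Σr·q = -441, Σq = -59.)
Eliminating β₀: 6·(row 1) − 34·(row 2) gives 404·β₁ = 6·(-441) − 34·(-59) = -640, so β₁ = -160/101.
Then β₀ = ((-59) − 34·(-160/101))/6 = -173/202.

β₁ = -1.584, β₀ = -0.856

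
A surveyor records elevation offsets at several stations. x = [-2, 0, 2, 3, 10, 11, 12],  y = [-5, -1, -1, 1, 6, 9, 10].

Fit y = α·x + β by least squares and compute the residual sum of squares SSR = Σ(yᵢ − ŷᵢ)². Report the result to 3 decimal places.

SSR = 5.608

With design matrix M, MᵀM = [[382, 36]; [36, 7]] and Mᵀy = [290, 19]ᵀ.
Δ = 382·7 − 36² = 1378.
α = (290·7 − 36·19)/1378 = 673/689; β = (382·19 − 36·290)/1378 = -1591/689.
Residuals: -508/689, 902/689, -444/689, 261/689, -1005/689, 389/689, 405/689; SSR = 3864/689.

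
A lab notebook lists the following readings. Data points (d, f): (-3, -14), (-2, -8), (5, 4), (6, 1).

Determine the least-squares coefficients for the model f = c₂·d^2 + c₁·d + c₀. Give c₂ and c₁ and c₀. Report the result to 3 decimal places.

MᵀM·[c₂, c₁, c₀]ᵀ = Mᵀf reads: 2018·c₂ + 306·c₁ + 74·c₀ = -22;  306·c₂ + 74·c₁ + 6·c₀ = 84;  74·c₂ + 6·c₁ + 4·c₀ = -17.
(Σd^2·d^2 = 2018, Σd^2·d = 306, Σd^2 = 74, Σd·d = 74, Σd = 6, Σ1 = 4, Σd^2·f = -22, Σd·f = 84, Σf = -17.)
Inverting the 3×3 Gram matrix, [c₂, c₁, c₀]ᵀ = [-9/16, 3507/1040, 571/520]ᵀ.

c₂ = -0.563, c₁ = 3.372, c₀ = 1.098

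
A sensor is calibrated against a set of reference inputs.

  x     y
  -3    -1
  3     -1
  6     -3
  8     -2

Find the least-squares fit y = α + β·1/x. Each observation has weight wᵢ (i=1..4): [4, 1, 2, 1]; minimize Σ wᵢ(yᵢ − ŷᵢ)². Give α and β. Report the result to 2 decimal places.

α = -1.75, β = -1.92

From the data, Σwᵢ·1 = 8, Σwᵢ·1/x = -13/24, Σwᵢ·1/x·1/x = 361/576.
And Σwᵢ·y = -13, Σwᵢ·1/x·y = -1/4.
So AᵀWA·[α, β]ᵀ = AᵀWy: [[8, -13/24]; [-13/24, 361/576]]·[α, β]ᵀ = [-13, -1/4]ᵀ.
Δ = 8·(361/576) − (-13/24)² = 2719/576.
α = ((-13)·(361/576) − (-13/24)·(-1/4))/(2719/576) = -4771/2719; β = (8·(-1/4) − (-13/24)·(-13))/(2719/576) = -5208/2719.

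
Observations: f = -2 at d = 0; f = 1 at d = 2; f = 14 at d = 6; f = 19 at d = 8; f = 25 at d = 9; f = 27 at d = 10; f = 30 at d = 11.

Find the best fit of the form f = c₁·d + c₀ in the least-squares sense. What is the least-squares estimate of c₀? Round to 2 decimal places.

c₀ = -3.60

The normal system XᵀX·[c₁, c₀]ᵀ = Xᵀf is [[406, 46]; [46, 7]]·[c₁, c₀]ᵀ = [1063, 114]ᵀ.
Eliminating c₀: 7·(row 1) − 46·(row 2) gives 726·c₁ = 7·1063 − 46·114 = 2197, so c₁ = 2197/726.
Then c₀ = (114 − 46·(2197/726))/7 = -1307/363.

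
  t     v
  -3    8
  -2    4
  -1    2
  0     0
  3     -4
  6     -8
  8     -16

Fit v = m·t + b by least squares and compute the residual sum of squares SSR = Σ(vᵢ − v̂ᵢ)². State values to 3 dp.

SSR = 13.622

Setting ∂/∂m … = 0 gives: 123·m + 11·b = -222;  11·m + 7·b = -14.
(Σt·t = 123, Σt = 11, Σ1 = 7, Σt·v = -222, Σv = -14.)
Determinant 123·7 − 11² = 740.
m = ((-222)·7 − 11·(-14))/740 = -70/37; b = (123·(-14) − 11·(-222))/740 = 36/37.
Residuals: 50/37, -28/37, -32/37, -36/37, 26/37, 88/37, -68/37; SSR = 504/37.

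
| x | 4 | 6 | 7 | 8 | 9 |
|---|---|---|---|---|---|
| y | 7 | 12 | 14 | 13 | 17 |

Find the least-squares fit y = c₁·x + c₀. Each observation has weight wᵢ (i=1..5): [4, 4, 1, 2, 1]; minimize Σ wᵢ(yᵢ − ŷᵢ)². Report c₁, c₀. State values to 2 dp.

c₁ = 1.79, c₀ = 0.32

Entries of AᵀWA: Σwᵢ·x·x = 466, Σwᵢ·x = 72, Σwᵢ·1 = 12.
And Σwᵢ·x·y = 859, Σwᵢ·y = 133.
Δ = 466·12 − 72² = 408.
c₁ = (859·12 − 72·133)/408 = 61/34; c₀ = (466·133 − 72·859)/408 = 65/204.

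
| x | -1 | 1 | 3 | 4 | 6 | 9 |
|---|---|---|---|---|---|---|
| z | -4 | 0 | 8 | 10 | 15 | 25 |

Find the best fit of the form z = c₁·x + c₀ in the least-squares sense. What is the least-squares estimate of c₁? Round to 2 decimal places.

c₁ = 2.92

With design matrix A, AᵀA = [[144, 22]; [22, 6]] and Aᵀz = [383, 54]ᵀ.
Eliminating c₀: 6·(row 1) − 22·(row 2) gives 380·c₁ = 6·383 − 22·54 = 1110, so c₁ = 111/38.
Then c₀ = (54 − 22·(111/38))/6 = -65/38.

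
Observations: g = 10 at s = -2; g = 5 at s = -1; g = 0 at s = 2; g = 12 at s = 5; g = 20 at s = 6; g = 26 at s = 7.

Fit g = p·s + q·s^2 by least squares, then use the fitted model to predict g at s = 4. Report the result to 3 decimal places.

ĝ = 4.852

XᵀX·[p, q]ᵀ = Xᵀg reads: 119·p + 683·q = 337;  683·p + 4355·q = 2339.
(Σs·s = 119, Σs·s^2 = 683, Σs^2·s^2 = 4355, Σs·g = 337, Σs^2·g = 2339.)
Eliminating q: 4355·(row 1) − 683·(row 2) gives 51756·p = 4355·337 − 683·2339 = -129902, so p = -64951/25878.
Then q = (2339 − 683·(-64951/25878))/4355 = 24085/25878.
At s = 4: ĝ = (-64951/25878)·(4) + (24085/25878)·(16) = 20926/4313.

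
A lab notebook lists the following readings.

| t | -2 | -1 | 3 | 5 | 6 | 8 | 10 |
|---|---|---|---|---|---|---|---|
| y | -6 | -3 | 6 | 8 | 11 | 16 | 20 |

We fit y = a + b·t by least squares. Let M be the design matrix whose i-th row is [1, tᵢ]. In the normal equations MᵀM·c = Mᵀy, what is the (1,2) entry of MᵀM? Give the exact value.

29

Row 1 ↔ basis 1, column 2 ↔ basis t, so (MᵀM)_{1,2} = Σᵢ t = (1)·(-2) + (1)·(-1) + (1)·(3) + (1)·(5) + (1)·(6) + (1)·(8) + (1)·(10) = 29.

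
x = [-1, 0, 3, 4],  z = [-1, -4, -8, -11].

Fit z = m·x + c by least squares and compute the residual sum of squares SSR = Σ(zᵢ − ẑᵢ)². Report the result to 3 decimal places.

Compute the Gram sums: Σx·x = 26, Σx = 6, Σ1 = 4.
Right-hand side: Σx·z = -67, Σz = -24.
So AᵀA·[m, c]ᵀ = Aᵀz: [[26, 6]; [6, 4]]·[m, c]ᵀ = [-67, -24]ᵀ.
det = 26·4 − 6² = 68.
m = ((-67)·4 − 6·(-24))/68 = -31/17; c = (26·(-24) − 6·(-67))/68 = -111/34.
Residuals: 15/34, -25/34, 25/34, -15/34; SSR = 25/17.

SSR = 1.471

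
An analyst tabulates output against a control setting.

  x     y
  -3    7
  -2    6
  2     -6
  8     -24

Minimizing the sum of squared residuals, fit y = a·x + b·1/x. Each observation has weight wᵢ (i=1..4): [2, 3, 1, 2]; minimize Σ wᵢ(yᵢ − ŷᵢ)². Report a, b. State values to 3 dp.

Entries of AᵀWA: Σwᵢ·x·x = 162, Σwᵢ·x·1/x = 8, Σwᵢ·1/x·1/x = 361/288.
For AᵀWy: Σwᵢ·x·y = -474, Σwᵢ·1/x·y = -68/3.
AᵀWA·[a, b]ᵀ = AᵀWy becomes [[162, 8]; [8, 361/288]]·[a, b]ᵀ = [-474, -68/3]ᵀ.
det = 162·(361/288) − 8² = 2225/16.
a = ((-474)·(361/288) − 8·(-68/3))/(2225/16) = -1321/445; b = (162·(-68/3) − 8·(-474))/(2225/16) = 384/445.

a = -2.969, b = 0.863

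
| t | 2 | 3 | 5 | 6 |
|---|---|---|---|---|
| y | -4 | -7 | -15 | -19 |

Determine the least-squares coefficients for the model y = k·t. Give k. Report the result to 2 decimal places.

k = -2.95

Sums needed: Σt·t = 74.
Moment sums: Σt·y = -218.
Hence k = -218 / 74 ≈ -2.94595.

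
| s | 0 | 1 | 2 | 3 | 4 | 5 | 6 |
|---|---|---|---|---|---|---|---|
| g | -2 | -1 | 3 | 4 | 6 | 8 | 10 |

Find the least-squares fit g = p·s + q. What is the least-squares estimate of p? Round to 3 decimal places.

The normal system AᵀA·[p, q]ᵀ = Aᵀg is [[91, 21]; [21, 7]]·[p, q]ᵀ = [141, 28]ᵀ.
det = 91·7 − 21² = 196.
p = (141·7 − 21·28)/196 = 57/28; q = (91·28 − 21·141)/196 = -59/28.

p = 2.036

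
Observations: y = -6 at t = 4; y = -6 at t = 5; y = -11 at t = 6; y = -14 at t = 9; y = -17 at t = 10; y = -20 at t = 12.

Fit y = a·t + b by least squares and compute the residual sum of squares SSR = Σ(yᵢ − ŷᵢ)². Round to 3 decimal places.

The normal equations are: 402·a + 46·b = -656;  46·a + 6·b = -74.
(Σt·t = 402, Σt = 46, Σ1 = 6, Σt·y = -656, Σy = -74.)
det = 402·6 − 46² = 296.
a = ((-656)·6 − 46·(-74))/296 = -133/74; b = (402·(-74) − 46·(-656))/296 = 107/74.
Residuals: -19/74, 57/37, -123/74, 27/37, -35/74, 9/74; SSR = 221/37.

SSR = 5.973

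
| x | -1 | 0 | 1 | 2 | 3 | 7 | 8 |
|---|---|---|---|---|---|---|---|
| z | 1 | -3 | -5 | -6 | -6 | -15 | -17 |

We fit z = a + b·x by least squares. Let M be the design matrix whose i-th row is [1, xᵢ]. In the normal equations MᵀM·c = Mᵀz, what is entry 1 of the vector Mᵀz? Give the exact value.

Entry 1 ↔ basis 1, so (Mᵀz)_{1} = Σᵢ zᵢ = (1)·(1) + (1)·(-3) + (1)·(-5) + (1)·(-6) + (1)·(-6) + (1)·(-15) + (1)·(-17) = -51.

-51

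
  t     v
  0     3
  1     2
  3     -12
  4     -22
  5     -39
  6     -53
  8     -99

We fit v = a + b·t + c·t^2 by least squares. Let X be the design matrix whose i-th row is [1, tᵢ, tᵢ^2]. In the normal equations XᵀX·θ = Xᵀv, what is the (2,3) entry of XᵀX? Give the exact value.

Row 2 ↔ basis t, column 3 ↔ basis t^2, so (XᵀX)_{2,3} = Σᵢ (t)·(t^2) = (0)·(0) + (1)·(1) + (3)·(9) + (4)·(16) + (5)·(25) + (6)·(36) + (8)·(64) = 945.

945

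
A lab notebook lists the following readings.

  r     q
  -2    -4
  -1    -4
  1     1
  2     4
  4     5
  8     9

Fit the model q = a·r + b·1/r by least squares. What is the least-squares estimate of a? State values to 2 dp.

a = 1.14

The normal system AᵀA·[a, b]ᵀ = Aᵀq is [[90, 6]; [6, 165/64]]·[a, b]ᵀ = [113, 91/8]ᵀ.
Δ = 90·(165/64) − 6² = 6273/32.
a = (113·(165/64) − 6·(91/8))/(6273/32) = 4759/4182; b = (90·(91/8) − 6·113)/(6273/32) = 3688/2091.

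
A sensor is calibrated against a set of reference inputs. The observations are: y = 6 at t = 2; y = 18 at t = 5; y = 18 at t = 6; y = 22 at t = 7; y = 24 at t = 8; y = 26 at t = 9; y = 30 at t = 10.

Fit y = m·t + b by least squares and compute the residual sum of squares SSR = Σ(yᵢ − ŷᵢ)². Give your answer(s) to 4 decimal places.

SSR = 8.5395

From the data, Σt·t = 359, Σt = 47, Σ1 = 7.
Moment sums: Σt·y = 1090, Σy = 144.
AᵀA·[m, b]ᵀ = Aᵀy becomes [[359, 47]; [47, 7]]·[m, b]ᵀ = [1090, 144]ᵀ.
Determinant 359·7 − 47² = 304.
m = (1090·7 − 47·144)/304 = 431/152; b = (359·144 − 47·1090)/304 = 233/152.
Residuals: -183/152, 87/38, -83/152, 47/76, -33/152, -20/19, 17/152; SSR = 649/76.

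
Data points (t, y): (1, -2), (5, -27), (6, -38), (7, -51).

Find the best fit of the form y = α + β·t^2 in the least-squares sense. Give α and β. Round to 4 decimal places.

Forming MᵀM = [[4, 111]; [111, 4323]] and Mᵀy = [-118, -4544]ᵀ gives MᵀM·[α, β]ᵀ = Mᵀy.
det = 4·4323 − 111² = 4971.
α = ((-118)·4323 − 111·(-4544))/4971 = -1910/1657; β = (4·(-4544) − 111·(-118))/4971 = -5078/4971.

α = -1.1527, β = -1.0215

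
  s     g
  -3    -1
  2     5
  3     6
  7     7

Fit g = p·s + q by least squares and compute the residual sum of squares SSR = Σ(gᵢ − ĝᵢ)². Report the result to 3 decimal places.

SSR = 4.404

The normal equations are: 71·p + 9·q = 80;  9·p + 4·q = 17.
det = 71·4 − 9² = 203.
p = (80·4 − 9·17)/203 = 167/203; q = (71·17 − 9·80)/203 = 487/203.
Residuals: -27/29, 194/203, 230/203, -235/203; SSR = 894/203.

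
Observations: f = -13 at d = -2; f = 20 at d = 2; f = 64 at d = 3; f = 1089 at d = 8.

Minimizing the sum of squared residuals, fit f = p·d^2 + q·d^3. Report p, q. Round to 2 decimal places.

p = 1.01, q = 2.00

Forming MᵀM = [[4209, 33011]; [33011, 263001]] and Mᵀf = [70300, 559560]ᵀ gives MᵀM·[p, q]ᵀ = Mᵀf.
Eliminating q: 263001·(row 1) − 33011·(row 2) gives 17245088·p = 263001·70300 − 33011·559560 = 17335140, so p = 4333785/4311272.
Then q = (559560 − 33011·(4333785/4311272))/263001 = 8628685/4311272.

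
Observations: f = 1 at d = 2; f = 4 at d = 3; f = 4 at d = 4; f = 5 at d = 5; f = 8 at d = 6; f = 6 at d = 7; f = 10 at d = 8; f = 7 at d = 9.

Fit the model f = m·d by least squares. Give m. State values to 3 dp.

Normal-equation sums: Σd·d = 284.
Right-hand side: Σd·f = 288.
Normal equations: [[284]]·[m]ᵀ = [288]ᵀ.
Hence m = 288 / 284 ≈ 1.01408.

m = 1.014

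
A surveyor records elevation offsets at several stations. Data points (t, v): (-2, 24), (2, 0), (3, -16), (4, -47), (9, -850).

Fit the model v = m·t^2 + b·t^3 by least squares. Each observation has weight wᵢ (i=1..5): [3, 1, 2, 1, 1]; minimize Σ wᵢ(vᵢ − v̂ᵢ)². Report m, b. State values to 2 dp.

The normal system MᵀWM·[m, b]ᵀ = MᵀWv is [[7043, 60495]; [60495, 537251]]·[m, b]ᵀ = [-69602, -624098]ᵀ.
Δ = 7043·537251 − 60495² = 124213768.
m = ((-69602)·537251 − 60495·(-624098))/124213768 = 851567/292957; b = (7043·(-624098) − 60495·(-69602))/124213768 = -436201/292957.

m = 2.91, b = -1.49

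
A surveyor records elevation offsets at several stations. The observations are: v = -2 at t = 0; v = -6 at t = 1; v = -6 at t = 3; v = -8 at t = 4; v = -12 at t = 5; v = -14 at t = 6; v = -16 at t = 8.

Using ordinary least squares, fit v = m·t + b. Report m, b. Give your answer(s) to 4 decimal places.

Forming AᵀA = [[151, 27]; [27, 7]] and Aᵀv = [-328, -64]ᵀ gives AᵀA·[m, b]ᵀ = Aᵀv.
Δ = 151·7 − 27² = 328.
m = ((-328)·7 − 27·(-64))/328 = -71/41; b = (151·(-64) − 27·(-328))/328 = -101/41.

m = -1.7317, b = -2.4634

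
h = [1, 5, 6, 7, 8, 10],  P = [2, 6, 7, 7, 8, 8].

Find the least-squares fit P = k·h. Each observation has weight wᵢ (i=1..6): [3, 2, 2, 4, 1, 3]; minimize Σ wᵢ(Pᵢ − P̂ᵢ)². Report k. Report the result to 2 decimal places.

k = 0.95

From the data, Σwᵢ·h·h = 685.
And Σwᵢ·h·P = 650.
Normal equations: [[685]]·[k]ᵀ = [650]ᵀ.
k = 650/685 = 0.948905.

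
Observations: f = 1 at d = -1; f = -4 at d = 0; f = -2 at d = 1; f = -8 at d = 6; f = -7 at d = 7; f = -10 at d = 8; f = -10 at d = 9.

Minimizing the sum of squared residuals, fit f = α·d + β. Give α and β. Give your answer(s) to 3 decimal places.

The normal system AᵀA·[α, β]ᵀ = Aᵀf is [[232, 30]; [30, 7]]·[α, β]ᵀ = [-270, -40]ᵀ.
Δ = 232·7 − 30² = 724.
α = ((-270)·7 − 30·(-40))/724 = -345/362; β = (232·(-40) − 30·(-270))/724 = -295/181.

α = -0.953, β = -1.630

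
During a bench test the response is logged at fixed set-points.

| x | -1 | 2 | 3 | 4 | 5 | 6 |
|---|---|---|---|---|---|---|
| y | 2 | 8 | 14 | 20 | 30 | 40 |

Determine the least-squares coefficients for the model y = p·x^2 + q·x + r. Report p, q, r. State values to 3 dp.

Setting ∂/∂p … = 0 gives: 2275·p + 439·q + 91·r = 2670;  439·p + 91·q + 19·r = 526;  91·p + 19·q + 6·r = 114.
(Σx^2·x^2 = 2275, Σx^2·x = 439, Σx^2 = 91, Σx·x = 91, Σx = 19, Σ1 = 6, Σx^2·y = 2670, Σx·y = 526, Σy = 114.)
Solving the 3×3 system (Gaussian elimination) gives p = 619/726, q = 857/726, r = 282/121.

p = 0.853, q = 1.180, r = 2.331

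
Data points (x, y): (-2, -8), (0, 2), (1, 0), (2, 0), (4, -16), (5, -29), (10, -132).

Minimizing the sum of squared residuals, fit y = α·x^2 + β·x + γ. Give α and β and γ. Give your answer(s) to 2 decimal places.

Sums needed: Σx^2·x^2 = 10914, Σx^2·x = 1190, Σx^2 = 150, Σx·x = 150, Σx = 20, Σ1 = 7.
Moment sums: Σx^2·y = -14213, Σx·y = -1513, Σy = -183.
So MᵀM·[α, β, γ]ᵀ = Mᵀy: [[10914, 1190, 150]; [1190, 150, 20]; [150, 20, 7]]·[α, β, γ]ᵀ = [-14213, -1513, -183]ᵀ.
Inverting the 3×3 Gram matrix, [α, β, γ]ᵀ = [-5431/3640, 28603/18200, 2437/1820]ᵀ.

α = -1.49, β = 1.57, γ = 1.34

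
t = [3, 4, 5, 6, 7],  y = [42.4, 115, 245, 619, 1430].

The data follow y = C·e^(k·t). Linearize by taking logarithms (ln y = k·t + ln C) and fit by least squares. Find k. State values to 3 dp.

Let Y = ln y. Fitting Y = k·t + ln C by least squares:
Over the data: Σt = 25.0000, Σ(t)² = 135.0000, Σln y = 27.6869, Σt·ln y = 147.1541.
Normal system: [[135.0000, 25.0000]; [25.0000, 5]]·[k, ln C]ᵀ = [147.1541, 27.6869]ᵀ.
Δ = 135.0000·5 − (25.0000)² = 50.0000; k = (147.1541·5 − 25.0000·27.6869)/50.0000 = 0.87197, ln C = (135.0000·27.6869 − 25.0000·147.1541)/50.0000 = 1.17751.

k = 0.872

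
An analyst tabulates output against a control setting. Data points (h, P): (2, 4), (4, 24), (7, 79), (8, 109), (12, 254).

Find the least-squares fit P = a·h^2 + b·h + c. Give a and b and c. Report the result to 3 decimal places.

a = 1.936, b = -2.126, c = 0.766

With design matrix A, AᵀA = [[27505, 2655, 277]; [2655, 277, 33]; [277, 33, 5]] and AᵀP = [47823, 4577, 470]ᵀ.
Solving the 3×3 system (Gaussian elimination) gives a = 175355/90566, b = -192545/90566, c = 34667/45283.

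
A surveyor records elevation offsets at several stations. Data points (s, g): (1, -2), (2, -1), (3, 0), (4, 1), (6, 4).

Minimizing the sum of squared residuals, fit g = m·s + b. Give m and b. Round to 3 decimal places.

From the data, Σs·s = 66, Σs = 16, Σ1 = 5.
For Xᵀg: Σs·g = 24, Σg = 2.
Determinant 66·5 − 16² = 74.
m = (24·5 − 16·2)/74 = 44/37; b = (66·2 − 16·24)/74 = -126/37.

m = 1.189, b = -3.405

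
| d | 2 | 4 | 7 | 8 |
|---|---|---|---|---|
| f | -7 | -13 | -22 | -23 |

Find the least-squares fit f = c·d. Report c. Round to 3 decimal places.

c = -3.038

Compute the Gram sums: Σd·d = 133.
Right-hand side: Σd·f = -404.
c = (-404)/133 = -3.03759.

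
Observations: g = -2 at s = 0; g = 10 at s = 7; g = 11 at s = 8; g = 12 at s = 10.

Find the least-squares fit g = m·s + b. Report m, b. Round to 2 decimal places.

The normal equations are: 213·m + 25·b = 278;  25·m + 4·b = 31.
(Σs·s = 213, Σs = 25, Σ1 = 4, Σs·g = 278, Σg = 31.)
Determinant 213·4 − 25² = 227.
m = (278·4 − 25·31)/227 = 337/227; b = (213·31 − 25·278)/227 = -347/227.

m = 1.48, b = -1.53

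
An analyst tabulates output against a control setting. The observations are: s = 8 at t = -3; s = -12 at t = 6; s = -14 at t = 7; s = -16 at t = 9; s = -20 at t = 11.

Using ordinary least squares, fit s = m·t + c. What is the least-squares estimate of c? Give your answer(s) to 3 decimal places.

AᵀA·[m, c]ᵀ = Aᵀs reads: 296·m + 30·c = -558;  30·m + 5·c = -54.
Determinant 296·5 − 30² = 580.
m = ((-558)·5 − 30·(-54))/580 = -117/58; c = (296·(-54) − 30·(-558))/580 = 189/145.

c = 1.303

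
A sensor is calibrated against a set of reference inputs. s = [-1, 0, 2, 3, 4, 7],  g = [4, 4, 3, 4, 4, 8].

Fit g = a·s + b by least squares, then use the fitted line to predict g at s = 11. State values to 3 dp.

Normal-equation sums: Σs·s = 79, Σs = 15, Σ1 = 6.
Moment sums: Σs·g = 86, Σg = 27.
MᵀM·[a, b]ᵀ = Mᵀg becomes [[79, 15]; [15, 6]]·[a, b]ᵀ = [86, 27]ᵀ.
Δ = 79·6 − 15² = 249.
a = (86·6 − 15·27)/249 = 37/83; b = (79·27 − 15·86)/249 = 281/83.
At s = 11: ĝ = (37/83)·(11) + (281/83)·(1) = 688/83.

ĝ = 8.289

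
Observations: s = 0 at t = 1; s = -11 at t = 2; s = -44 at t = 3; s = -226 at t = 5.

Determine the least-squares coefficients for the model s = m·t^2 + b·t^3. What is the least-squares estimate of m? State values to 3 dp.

Entries of MᵀM: Σt^2·t^2 = 723, Σt^2·t^3 = 3401, Σt^3·t^3 = 16419.
For Mᵀs: Σt^2·s = -6090, Σt^3·s = -29526.
Δ = 723·16419 − 3401² = 304136.
m = ((-6090)·16419 − 3401·(-29526))/304136 = 7611/5431; b = (723·(-29526) − 3401·(-6090))/304136 = -11343/5431.

m = 1.401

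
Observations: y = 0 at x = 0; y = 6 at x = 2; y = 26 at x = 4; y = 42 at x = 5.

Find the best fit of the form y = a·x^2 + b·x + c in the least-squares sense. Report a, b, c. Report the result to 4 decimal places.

Compute the Gram sums: Σx^2·x^2 = 897, Σx^2·x = 197, Σx^2 = 45, Σx·x = 45, Σx = 11, Σ1 = 4.
For Mᵀy: Σx^2·y = 1490, Σx·y = 326, Σy = 74.
Normal equations: [[897, 197, 45]; [197, 45, 11]; [45, 11, 4]]·[a, b, c]ᵀ = [1490, 326, 74]ᵀ.
Solving the 3×3 system (Gaussian elimination) gives a = 725/398, b = -295/398, c = 9/199.

a = 1.8216, b = -0.7412, c = 0.0452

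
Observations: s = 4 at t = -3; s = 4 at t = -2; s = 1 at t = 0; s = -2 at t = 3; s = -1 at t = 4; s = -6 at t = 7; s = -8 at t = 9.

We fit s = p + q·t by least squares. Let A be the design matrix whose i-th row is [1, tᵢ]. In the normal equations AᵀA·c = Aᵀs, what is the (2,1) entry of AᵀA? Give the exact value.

Row 2 ↔ basis t, column 1 ↔ basis 1, so (AᵀA)_{2,1} = Σᵢ t = (-3)·(1) + (-2)·(1) + (0)·(1) + (3)·(1) + (4)·(1) + (7)·(1) + (9)·(1) = 18.

18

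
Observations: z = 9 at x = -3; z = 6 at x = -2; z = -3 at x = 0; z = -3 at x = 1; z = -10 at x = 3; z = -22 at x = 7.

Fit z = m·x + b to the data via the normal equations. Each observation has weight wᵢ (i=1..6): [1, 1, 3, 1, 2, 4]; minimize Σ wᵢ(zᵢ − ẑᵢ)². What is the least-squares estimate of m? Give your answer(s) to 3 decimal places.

m = -2.977

Forming AᵀWA = [[228, 30]; [30, 12]] and AᵀWz = [-718, -105]ᵀ gives AᵀWA·[m, b]ᵀ = AᵀWz.
det = 228·12 − 30² = 1836.
m = ((-718)·12 − 30·(-105))/1836 = -911/306; b = (228·(-105) − 30·(-718))/1836 = -200/153.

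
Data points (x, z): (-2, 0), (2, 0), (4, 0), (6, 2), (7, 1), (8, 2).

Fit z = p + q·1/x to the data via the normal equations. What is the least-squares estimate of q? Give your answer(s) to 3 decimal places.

q = 0.284

The normal system AᵀA·[p, q]ᵀ = Aᵀz is [[6, 115/168]; [115/168, 17677/28224]]·[p, q]ᵀ = [5, 61/84]ᵀ.
Determinant 6·(17677/28224) − (115/168)² = 92837/28224.
p = (5·(17677/28224) − (115/168)·(61/84))/(92837/28224) = 74355/92837; q = (6·(61/84) − (115/168)·5)/(92837/28224) = 26376/92837.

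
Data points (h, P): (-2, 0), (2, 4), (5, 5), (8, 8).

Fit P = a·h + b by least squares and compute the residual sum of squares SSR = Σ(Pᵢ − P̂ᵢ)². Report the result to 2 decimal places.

SSR = 0.91

Compute the Gram sums: Σh·h = 97, Σh = 13, Σ1 = 4.
For XᵀP: Σh·P = 97, ΣP = 17.
XᵀX·[a, b]ᵀ = XᵀP becomes [[97, 13]; [13, 4]]·[a, b]ᵀ = [97, 17]ᵀ.
Δ = 97·4 − 13² = 219.
a = (97·4 − 13·17)/219 = 167/219; b = (97·17 − 13·97)/219 = 388/219.
Residuals: -18/73, 154/219, -128/219, 28/219; SSR = 200/219.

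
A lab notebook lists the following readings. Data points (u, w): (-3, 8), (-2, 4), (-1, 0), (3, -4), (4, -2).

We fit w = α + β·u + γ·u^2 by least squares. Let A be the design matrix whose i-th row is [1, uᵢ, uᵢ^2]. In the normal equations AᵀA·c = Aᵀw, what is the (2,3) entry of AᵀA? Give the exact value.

55

Row 2 ↔ basis u, column 3 ↔ basis u^2, so (AᵀA)_{2,3} = Σᵢ (u)·(u^2) = (-3)·(9) + (-2)·(4) + (-1)·(1) + (3)·(9) + (4)·(16) = 55.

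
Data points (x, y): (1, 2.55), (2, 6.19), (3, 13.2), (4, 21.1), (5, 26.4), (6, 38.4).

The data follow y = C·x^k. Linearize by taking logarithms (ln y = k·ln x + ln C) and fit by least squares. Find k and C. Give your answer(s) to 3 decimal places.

Let Y = ln y. Fitting Y = k·ln x + ln C by least squares:
Σln x = 6.5793, Σ(ln x)² = 9.4099, Σln y = 15.3099, Σln x·ln y = 20.1301.
Equations: 9.4099·k + 6.5793·ln C = 20.1301;  6.5793·k + 6·ln C = 15.3099.
Solving (det = 13.1729): k = 1.52228, ln C = 0.88241, so C = exp(0.88241) = 2.41672.

k = 1.522, C = 2.417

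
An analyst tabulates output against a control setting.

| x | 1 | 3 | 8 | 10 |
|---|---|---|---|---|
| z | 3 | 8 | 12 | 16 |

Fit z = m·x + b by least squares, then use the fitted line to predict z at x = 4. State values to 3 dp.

Compute the Gram sums: Σx·x = 174, Σx = 22, Σ1 = 4.
Right-hand side: Σx·z = 283, Σz = 39.
Eliminating b: 4·(row 1) − 22·(row 2) gives 212·m = 4·283 − 22·39 = 274, so m = 137/106.
Then b = (39 − 22·(137/106))/4 = 140/53.
At x = 4: ẑ = (137/106)·(4) + (140/53)·(1) = 414/53.

ẑ = 7.811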